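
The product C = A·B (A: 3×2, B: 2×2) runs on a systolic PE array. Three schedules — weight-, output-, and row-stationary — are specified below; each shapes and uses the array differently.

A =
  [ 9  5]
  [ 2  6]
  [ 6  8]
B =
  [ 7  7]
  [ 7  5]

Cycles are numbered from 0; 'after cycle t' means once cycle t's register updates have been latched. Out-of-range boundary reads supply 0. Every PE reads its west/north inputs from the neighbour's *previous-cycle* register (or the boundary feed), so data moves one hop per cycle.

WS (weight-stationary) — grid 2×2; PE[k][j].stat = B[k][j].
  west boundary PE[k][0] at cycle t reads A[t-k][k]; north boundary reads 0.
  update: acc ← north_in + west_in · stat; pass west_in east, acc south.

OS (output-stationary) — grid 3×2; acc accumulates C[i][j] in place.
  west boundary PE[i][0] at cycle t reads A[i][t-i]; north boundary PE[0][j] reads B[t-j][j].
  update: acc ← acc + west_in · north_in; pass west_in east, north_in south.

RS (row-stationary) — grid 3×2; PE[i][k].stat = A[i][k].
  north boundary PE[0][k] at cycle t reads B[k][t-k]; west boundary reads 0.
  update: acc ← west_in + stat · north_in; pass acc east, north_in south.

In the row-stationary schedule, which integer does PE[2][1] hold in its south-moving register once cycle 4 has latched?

register = 5

RS on a 3×2 grid — tracing PE[2][1] and its feeders:
  [0] (1,1) acc=0 (h:0 v:0)
  [0] (2,0) acc=0 (h:0 v:0)
  [0] (2,1) acc=0 (h:0 v:0)
  [1] (1,1) acc=0 (h:0 v:0)
  [1] (2,0) acc=0 (h:0 v:0)
  [1] (2,1) acc=0 (h:0 v:0)
  [2] (1,1) acc=56 (h:56 v:7)
  [2] (2,0) acc=42 (h:42 v:7)
  [2] (2,1) acc=0 (h:0 v:0)
  [3] (1,1) acc=44 (h:44 v:5)
  [3] (2,0) acc=42 (h:42 v:7)
  [3] (2,1) acc=98 (h:98 v:7)
  [4] (1,1) acc=0 (h:0 v:0)
  [4] (2,0) acc=0 (h:0 v:0)
  [4] (2,1) acc=82 (h:82 v:5)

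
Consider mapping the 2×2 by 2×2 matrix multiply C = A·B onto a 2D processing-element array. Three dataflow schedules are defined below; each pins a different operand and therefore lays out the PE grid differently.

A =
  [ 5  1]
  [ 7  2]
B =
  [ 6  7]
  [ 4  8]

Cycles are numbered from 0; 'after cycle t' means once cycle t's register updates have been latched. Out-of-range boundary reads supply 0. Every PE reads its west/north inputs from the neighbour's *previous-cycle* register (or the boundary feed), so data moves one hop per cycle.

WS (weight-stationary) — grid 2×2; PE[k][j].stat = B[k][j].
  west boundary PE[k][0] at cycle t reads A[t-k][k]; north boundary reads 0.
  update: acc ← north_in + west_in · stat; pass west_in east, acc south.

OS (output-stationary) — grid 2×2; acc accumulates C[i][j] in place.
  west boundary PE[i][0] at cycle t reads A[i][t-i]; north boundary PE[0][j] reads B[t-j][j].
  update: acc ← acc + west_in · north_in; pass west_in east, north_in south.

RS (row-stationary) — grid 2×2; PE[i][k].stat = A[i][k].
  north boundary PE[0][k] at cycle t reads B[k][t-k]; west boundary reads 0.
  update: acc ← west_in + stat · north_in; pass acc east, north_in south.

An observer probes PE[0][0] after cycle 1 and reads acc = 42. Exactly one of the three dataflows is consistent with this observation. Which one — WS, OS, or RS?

WS [2×2] PE[0][0] across cycles:
  @0  [0,0]  acc 30  |  →5  ↓30
  @1  [0,0]  acc 42  |  →7  ↓42
OS [2×2] PE[0][0] across cycles:
  @0  [0,0]  acc 30  |  →5  ↓6
  @1  [0,0]  acc 34  |  →1  ↓4
RS [2×2] PE[0][0] across cycles:
  @0  [0,0]  acc 30  |  →30  ↓6
  @1  [0,0]  acc 35  |  →35  ↓7

dataflow = WS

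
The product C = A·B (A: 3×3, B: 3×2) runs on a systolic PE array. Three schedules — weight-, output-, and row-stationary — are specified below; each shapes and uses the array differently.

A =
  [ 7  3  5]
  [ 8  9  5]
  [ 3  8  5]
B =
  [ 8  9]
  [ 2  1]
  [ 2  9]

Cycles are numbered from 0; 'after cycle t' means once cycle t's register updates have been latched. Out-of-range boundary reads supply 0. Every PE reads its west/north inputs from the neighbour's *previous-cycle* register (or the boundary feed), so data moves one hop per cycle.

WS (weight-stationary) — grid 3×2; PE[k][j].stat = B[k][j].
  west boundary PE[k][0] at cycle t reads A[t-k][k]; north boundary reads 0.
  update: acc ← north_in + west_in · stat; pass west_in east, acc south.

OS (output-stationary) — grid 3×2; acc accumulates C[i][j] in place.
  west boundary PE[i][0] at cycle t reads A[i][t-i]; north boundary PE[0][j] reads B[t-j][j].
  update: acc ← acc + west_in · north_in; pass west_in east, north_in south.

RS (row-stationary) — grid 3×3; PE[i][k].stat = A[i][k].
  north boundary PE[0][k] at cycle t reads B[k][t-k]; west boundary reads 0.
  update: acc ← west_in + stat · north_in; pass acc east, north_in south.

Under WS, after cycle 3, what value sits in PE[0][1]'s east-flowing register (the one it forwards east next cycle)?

WS 3×2: PE[0][1] cycle-by-cycle (with neighbour feeds):
  step 0 · PE0,0: acc=56; fwd→7 fwd↓56
  step 0 · PE0,1: acc=0; fwd→0 fwd↓0
  step 1 · PE0,0: acc=64; fwd→8 fwd↓64
  step 1 · PE0,1: acc=63; fwd→7 fwd↓63
  step 2 · PE0,0: acc=24; fwd→3 fwd↓24
  step 2 · PE0,1: acc=72; fwd→8 fwd↓72
  step 3 · PE0,0: acc=0; fwd→0 fwd↓0
  step 3 · PE0,1: acc=27; fwd→3 fwd↓27

register = 3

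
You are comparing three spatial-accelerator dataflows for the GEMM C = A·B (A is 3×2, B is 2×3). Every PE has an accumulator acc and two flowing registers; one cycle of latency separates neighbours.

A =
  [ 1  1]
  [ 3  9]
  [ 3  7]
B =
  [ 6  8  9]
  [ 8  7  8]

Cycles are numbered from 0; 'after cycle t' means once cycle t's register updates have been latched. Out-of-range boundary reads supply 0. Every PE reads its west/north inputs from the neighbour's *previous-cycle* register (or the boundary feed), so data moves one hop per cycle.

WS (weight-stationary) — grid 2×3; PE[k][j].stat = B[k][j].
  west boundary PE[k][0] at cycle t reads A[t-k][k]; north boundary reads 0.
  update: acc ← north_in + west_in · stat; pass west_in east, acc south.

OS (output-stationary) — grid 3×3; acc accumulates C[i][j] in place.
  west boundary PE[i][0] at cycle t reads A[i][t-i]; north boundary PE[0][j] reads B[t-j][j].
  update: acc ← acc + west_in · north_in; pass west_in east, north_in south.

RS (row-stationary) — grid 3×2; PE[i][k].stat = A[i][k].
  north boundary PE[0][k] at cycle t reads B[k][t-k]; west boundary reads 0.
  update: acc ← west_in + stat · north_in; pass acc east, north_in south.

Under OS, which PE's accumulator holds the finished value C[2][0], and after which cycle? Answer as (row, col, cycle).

OS — PE[2][0] is where C[2][0] collects:
  step 0 · PE2,0: acc=0; fwd→0 fwd↓0
  step 1 · PE2,0: acc=0; fwd→0 fwd↓0
  step 2 · PE2,0: acc=18; fwd→3 fwd↓6
  step 3 · PE2,0: acc=74; fwd→7 fwd↓8

(row, col, cycle) = (2, 0, 3)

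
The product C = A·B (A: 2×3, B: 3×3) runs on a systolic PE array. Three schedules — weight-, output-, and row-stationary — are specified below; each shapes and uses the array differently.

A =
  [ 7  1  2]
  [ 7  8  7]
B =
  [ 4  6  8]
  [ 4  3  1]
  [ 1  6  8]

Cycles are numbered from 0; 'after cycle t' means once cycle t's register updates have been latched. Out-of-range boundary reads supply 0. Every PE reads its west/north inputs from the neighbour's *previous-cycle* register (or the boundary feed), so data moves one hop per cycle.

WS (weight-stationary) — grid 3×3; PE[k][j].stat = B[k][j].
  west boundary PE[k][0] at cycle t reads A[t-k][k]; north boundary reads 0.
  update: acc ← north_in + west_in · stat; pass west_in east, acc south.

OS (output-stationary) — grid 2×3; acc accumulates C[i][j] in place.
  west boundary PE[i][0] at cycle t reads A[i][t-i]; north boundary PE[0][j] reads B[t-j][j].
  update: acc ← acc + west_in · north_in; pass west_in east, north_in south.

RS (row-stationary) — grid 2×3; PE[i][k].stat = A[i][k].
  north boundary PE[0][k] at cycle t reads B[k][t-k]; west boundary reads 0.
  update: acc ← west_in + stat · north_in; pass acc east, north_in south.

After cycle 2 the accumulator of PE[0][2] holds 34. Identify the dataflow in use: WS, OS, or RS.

Under WS (3×3), PE[0][2]:
  [0] (0,2) acc=0 (h:0 v:0)
  [1] (0,2) acc=0 (h:0 v:0)
  [2] (0,2) acc=56 (h:7 v:56)
Under OS (2×3), PE[0][2]:
  [0] (0,2) acc=0 (h:0 v:0)
  [1] (0,2) acc=0 (h:0 v:0)
  [2] (0,2) acc=56 (h:7 v:8)
Under RS (2×3), PE[0][2]:
  [0] (0,2) acc=0 (h:0 v:0)
  [1] (0,2) acc=0 (h:0 v:0)
  [2] (0,2) acc=34 (h:34 v:1)

dataflow = RS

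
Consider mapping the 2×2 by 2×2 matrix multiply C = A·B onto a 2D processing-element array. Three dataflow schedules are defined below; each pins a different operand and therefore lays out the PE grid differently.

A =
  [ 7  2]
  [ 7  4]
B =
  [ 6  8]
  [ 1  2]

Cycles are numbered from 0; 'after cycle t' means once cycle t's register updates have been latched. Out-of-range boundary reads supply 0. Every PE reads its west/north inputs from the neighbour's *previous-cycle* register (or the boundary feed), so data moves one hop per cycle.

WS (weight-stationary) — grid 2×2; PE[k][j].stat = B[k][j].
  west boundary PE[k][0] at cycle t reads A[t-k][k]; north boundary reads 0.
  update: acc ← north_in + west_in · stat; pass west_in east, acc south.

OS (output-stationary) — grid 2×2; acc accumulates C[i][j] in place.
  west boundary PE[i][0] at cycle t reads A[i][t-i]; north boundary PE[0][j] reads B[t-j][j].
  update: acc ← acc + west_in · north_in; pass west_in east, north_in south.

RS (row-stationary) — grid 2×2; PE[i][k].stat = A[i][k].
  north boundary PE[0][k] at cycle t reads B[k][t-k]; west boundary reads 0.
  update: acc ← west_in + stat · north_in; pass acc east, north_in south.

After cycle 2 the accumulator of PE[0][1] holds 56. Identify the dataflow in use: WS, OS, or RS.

WS (2×2 grid), PE[0][1]:
  cycle 0: PE[0][1] → acc 0, east 0, south 0
  cycle 1: PE[0][1] → acc 56, east 7, south 56
  cycle 2: PE[0][1] → acc 56, east 7, south 56
OS (2×2 grid), PE[0][1]:
  cycle 0: PE[0][1] → acc 0, east 0, south 0
  cycle 1: PE[0][1] → acc 56, east 7, south 8
  cycle 2: PE[0][1] → acc 60, east 2, south 2
RS (2×2 grid), PE[0][1]:
  cycle 0: PE[0][1] → acc 0, east 0, south 0
  cycle 1: PE[0][1] → acc 44, east 44, south 1
  cycle 2: PE[0][1] → acc 60, east 60, south 2

dataflow = WS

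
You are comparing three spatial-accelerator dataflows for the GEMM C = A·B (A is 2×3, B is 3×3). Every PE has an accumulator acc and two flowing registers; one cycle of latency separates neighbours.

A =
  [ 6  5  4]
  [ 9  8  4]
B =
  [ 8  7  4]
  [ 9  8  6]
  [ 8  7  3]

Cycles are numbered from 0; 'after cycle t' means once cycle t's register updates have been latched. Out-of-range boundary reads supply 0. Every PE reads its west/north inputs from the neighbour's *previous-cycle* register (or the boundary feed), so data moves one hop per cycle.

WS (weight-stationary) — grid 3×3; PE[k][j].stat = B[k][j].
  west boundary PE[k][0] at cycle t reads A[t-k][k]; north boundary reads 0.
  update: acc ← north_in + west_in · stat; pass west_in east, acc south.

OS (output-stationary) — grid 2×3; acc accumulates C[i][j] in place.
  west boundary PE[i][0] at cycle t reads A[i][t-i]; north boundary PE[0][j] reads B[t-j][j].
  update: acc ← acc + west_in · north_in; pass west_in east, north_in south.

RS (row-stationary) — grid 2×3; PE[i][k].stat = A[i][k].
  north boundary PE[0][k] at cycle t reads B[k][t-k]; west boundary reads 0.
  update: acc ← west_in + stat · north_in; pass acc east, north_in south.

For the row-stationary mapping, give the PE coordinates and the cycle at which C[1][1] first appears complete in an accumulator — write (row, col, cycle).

(row, col, cycle) = (1, 2, 4)

RS: C[1][1] accumulates in PE[1][2]:
  after 0 — PE[1][2] acc=0, pass-E 0, pass-S 0
  after 1 — PE[1][2] acc=0, pass-E 0, pass-S 0
  after 2 — PE[1][2] acc=0, pass-E 0, pass-S 0
  after 3 — PE[1][2] acc=176, pass-E 176, pass-S 8
  after 4 — PE[1][2] acc=155, pass-E 155, pass-S 7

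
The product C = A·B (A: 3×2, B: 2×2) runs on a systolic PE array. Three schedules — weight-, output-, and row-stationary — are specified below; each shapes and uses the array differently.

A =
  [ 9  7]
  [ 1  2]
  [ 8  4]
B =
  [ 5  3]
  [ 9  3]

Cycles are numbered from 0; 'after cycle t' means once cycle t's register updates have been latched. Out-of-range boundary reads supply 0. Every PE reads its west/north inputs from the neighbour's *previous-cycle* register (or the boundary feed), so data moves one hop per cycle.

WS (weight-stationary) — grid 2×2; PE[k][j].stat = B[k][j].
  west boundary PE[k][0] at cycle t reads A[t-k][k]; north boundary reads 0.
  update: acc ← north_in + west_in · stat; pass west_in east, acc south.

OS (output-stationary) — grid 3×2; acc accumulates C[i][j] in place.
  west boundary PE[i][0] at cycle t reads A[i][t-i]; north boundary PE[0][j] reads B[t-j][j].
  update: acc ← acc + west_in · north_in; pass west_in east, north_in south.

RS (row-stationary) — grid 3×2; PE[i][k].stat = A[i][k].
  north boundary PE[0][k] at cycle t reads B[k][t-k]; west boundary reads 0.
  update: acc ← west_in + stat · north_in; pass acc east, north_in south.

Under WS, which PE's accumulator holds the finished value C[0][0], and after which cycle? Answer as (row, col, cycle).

(row, col, cycle) = (1, 0, 1)

WS: C[0][0] accumulates in PE[1][0]:
  t=0 PE[1][0]: acc=0 h=0 v=0
  t=1 PE[1][0]: acc=108 h=7 v=108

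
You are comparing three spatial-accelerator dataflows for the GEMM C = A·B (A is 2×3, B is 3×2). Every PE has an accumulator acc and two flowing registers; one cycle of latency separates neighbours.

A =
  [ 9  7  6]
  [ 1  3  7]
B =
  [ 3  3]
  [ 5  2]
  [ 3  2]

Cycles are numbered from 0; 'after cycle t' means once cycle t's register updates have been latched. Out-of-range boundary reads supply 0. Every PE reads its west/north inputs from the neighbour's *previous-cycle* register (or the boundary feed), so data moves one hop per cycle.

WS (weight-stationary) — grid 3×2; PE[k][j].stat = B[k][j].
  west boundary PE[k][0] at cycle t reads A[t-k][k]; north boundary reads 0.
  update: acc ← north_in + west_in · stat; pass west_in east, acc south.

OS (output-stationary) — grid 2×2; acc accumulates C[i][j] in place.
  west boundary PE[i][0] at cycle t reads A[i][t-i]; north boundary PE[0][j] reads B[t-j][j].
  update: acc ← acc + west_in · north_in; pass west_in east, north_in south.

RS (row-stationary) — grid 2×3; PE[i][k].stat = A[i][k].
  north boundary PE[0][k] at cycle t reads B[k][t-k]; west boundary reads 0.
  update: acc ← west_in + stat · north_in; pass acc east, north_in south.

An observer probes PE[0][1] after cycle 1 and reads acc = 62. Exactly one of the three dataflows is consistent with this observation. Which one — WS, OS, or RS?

dataflow = RS

— WS: 3×2; PE[0][1] trace:
  after 0 — PE[0][1] acc=0, pass-E 0, pass-S 0
  after 1 — PE[0][1] acc=27, pass-E 9, pass-S 27
— OS: 2×2; PE[0][1] trace:
  after 0 — PE[0][1] acc=0, pass-E 0, pass-S 0
  after 1 — PE[0][1] acc=27, pass-E 9, pass-S 3
— RS: 2×3; PE[0][1] trace:
  after 0 — PE[0][1] acc=0, pass-E 0, pass-S 0
  after 1 — PE[0][1] acc=62, pass-E 62, pass-S 5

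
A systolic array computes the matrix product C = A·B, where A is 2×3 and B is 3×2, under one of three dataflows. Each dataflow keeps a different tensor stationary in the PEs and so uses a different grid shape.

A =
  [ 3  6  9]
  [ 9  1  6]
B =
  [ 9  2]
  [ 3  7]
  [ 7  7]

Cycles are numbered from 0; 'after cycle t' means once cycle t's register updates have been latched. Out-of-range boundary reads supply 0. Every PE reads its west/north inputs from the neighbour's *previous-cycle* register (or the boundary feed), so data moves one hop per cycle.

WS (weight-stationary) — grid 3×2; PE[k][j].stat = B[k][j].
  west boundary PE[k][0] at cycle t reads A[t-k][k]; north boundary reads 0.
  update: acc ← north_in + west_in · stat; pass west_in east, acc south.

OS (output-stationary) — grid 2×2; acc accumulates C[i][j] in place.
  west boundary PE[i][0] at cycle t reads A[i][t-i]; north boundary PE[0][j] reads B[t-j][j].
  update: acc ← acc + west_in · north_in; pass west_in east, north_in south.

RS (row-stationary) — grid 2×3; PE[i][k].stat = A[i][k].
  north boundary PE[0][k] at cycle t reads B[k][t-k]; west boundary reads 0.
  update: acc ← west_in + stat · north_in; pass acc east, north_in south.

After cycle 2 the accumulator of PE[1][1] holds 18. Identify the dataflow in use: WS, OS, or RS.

dataflow = OS

WS [3×2] PE[1][1] across cycles:
  t=0 PE[1][1]: acc=0 h=0 v=0
  t=1 PE[1][1]: acc=0 h=0 v=0
  t=2 PE[1][1]: acc=48 h=6 v=48
OS [2×2] PE[1][1] across cycles:
  t=0 PE[1][1]: acc=0 h=0 v=0
  t=1 PE[1][1]: acc=0 h=0 v=0
  t=2 PE[1][1]: acc=18 h=9 v=2
RS [2×3] PE[1][1] across cycles:
  t=0 PE[1][1]: acc=0 h=0 v=0
  t=1 PE[1][1]: acc=0 h=0 v=0
  t=2 PE[1][1]: acc=84 h=84 v=3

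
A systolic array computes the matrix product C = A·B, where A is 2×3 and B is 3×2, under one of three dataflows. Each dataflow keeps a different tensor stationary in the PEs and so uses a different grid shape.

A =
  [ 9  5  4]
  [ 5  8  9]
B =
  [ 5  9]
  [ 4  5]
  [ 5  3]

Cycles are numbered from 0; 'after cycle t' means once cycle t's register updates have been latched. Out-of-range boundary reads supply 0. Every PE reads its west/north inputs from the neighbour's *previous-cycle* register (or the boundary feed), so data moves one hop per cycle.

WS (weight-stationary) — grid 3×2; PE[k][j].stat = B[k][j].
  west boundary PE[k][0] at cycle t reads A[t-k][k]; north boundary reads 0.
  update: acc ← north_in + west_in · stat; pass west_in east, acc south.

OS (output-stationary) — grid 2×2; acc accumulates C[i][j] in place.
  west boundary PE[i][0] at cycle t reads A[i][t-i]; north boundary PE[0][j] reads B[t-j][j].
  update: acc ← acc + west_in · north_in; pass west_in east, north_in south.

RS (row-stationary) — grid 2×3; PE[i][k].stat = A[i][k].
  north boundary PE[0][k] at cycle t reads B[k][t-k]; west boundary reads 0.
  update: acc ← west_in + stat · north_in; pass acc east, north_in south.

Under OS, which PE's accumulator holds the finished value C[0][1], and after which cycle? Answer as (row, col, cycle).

(row, col, cycle) = (0, 1, 3)

OS: C[0][1] accumulates in PE[0][1]:
  t=0 PE[0][1]: acc=0 h=0 v=0
  t=1 PE[0][1]: acc=81 h=9 v=9
  t=2 PE[0][1]: acc=106 h=5 v=5
  t=3 PE[0][1]: acc=118 h=4 v=3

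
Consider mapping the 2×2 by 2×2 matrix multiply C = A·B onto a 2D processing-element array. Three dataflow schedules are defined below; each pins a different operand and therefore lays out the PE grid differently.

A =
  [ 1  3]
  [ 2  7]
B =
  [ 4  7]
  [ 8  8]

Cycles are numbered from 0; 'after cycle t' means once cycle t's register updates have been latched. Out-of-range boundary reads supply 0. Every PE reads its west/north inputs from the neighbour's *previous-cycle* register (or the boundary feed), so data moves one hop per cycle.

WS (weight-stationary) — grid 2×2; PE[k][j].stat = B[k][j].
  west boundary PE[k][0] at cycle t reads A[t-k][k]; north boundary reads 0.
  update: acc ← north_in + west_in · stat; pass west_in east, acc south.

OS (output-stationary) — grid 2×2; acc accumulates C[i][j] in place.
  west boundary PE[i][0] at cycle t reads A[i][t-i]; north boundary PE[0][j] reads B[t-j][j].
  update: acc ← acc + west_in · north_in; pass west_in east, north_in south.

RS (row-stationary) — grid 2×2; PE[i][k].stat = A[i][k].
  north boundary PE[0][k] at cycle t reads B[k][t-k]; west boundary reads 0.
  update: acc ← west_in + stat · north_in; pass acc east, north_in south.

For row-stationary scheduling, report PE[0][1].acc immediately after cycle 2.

PE[0][1].acc = 31

RS 2×2: PE[0][1] cycle-by-cycle (with neighbour feeds):
  0: (0,0).acc=4  regs=<4,4>
  0: (0,1).acc=0  regs=<0,0>
  1: (0,0).acc=7  regs=<7,7>
  1: (0,1).acc=28  regs=<28,8>
  2: (0,0).acc=0  regs=<0,0>
  2: (0,1).acc=31  regs=<31,8>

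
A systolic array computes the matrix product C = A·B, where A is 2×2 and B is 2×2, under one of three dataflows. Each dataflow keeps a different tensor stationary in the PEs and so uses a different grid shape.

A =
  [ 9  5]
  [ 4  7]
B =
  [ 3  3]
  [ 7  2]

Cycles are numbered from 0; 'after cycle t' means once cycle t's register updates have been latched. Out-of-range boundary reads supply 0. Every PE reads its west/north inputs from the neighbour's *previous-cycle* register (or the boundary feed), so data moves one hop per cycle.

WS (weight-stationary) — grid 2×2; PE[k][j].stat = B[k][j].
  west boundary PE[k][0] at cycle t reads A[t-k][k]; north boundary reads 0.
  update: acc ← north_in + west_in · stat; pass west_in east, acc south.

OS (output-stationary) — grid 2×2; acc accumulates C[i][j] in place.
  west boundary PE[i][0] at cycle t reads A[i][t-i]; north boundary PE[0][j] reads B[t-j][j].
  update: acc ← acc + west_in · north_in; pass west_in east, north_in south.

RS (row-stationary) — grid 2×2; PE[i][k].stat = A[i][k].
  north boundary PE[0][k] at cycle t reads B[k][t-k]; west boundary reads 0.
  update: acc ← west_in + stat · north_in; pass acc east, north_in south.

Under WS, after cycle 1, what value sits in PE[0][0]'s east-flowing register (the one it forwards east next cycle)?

Tracing WS — 2×2 array, target PE[0][0]:
  step 0 · PE0,0: acc=27; fwd→9 fwd↓27
  step 1 · PE0,0: acc=12; fwd→4 fwd↓12

register = 4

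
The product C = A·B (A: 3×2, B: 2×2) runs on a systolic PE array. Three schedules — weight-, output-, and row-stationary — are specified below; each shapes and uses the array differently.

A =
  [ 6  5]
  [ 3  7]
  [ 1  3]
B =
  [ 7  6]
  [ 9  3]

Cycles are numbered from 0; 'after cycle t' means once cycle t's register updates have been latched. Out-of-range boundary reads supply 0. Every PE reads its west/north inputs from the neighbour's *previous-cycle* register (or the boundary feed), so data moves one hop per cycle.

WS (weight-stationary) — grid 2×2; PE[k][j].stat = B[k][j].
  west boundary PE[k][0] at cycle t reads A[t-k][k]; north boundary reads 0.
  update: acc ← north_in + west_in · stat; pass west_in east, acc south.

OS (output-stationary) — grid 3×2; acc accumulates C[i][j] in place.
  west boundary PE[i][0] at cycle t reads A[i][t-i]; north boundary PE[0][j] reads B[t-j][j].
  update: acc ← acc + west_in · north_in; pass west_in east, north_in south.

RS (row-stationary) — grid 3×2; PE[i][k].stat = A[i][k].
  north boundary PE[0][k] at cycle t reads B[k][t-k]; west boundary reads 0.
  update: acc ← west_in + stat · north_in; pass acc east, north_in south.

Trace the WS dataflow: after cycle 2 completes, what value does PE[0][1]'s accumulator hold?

WS (2×2). Following PE[0][1] plus its west/north inputs:
  [0] (0,0) acc=42 (h:6 v:42)
  [0] (0,1) acc=0 (h:0 v:0)
  [1] (0,0) acc=21 (h:3 v:21)
  [1] (0,1) acc=36 (h:6 v:36)
  [2] (0,0) acc=7 (h:1 v:7)
  [2] (0,1) acc=18 (h:3 v:18)

PE[0][1].acc = 18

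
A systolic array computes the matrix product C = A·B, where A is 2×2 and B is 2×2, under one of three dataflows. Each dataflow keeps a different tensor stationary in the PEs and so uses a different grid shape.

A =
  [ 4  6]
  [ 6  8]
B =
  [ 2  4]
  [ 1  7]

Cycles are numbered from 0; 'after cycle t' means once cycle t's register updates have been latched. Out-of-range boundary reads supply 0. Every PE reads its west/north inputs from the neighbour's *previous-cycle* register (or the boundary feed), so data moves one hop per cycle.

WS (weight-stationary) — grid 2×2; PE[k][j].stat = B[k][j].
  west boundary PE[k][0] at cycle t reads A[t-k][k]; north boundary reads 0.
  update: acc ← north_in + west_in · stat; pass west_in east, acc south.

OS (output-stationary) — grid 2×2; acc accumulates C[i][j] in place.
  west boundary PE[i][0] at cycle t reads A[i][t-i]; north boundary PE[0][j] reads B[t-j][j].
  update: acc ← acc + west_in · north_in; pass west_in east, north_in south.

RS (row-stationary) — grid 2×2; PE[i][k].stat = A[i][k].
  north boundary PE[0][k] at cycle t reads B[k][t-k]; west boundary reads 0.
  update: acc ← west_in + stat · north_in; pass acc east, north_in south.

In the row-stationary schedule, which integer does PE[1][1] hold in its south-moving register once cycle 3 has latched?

RS 2×2: PE[1][1] cycle-by-cycle (with neighbour feeds):
  cycle 0: PE[0][1] → acc 0, east 0, south 0
  cycle 0: PE[1][0] → acc 0, east 0, south 0
  cycle 0: PE[1][1] → acc 0, east 0, south 0
  cycle 1: PE[0][1] → acc 14, east 14, south 1
  cycle 1: PE[1][0] → acc 12, east 12, south 2
  cycle 1: PE[1][1] → acc 0, east 0, south 0
  cycle 2: PE[0][1] → acc 58, east 58, south 7
  cycle 2: PE[1][0] → acc 24, east 24, south 4
  cycle 2: PE[1][1] → acc 20, east 20, south 1
  cycle 3: PE[0][1] → acc 0, east 0, south 0
  cycle 3: PE[1][0] → acc 0, east 0, south 0
  cycle 3: PE[1][1] → acc 80, east 80, south 7

register = 7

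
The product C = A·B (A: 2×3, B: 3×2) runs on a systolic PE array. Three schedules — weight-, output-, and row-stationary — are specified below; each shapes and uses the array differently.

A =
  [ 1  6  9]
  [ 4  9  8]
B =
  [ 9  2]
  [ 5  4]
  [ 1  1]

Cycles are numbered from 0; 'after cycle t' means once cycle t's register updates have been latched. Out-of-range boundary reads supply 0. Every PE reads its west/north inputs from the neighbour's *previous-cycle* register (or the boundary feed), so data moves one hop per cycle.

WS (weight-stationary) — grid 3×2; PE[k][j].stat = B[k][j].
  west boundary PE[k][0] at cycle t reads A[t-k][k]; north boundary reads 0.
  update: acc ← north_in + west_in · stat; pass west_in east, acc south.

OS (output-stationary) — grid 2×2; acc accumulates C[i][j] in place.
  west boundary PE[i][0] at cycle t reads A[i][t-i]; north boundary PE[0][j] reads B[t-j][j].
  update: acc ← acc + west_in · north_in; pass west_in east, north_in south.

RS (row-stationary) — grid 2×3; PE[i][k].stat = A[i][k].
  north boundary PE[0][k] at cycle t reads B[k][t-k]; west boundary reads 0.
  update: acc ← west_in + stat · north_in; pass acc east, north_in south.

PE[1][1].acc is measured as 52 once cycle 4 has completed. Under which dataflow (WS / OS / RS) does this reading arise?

WS (3×2 grid), PE[1][1]:
  @0  [1,1]  acc 0  |  →0  ↓0
  @1  [1,1]  acc 0  |  →0  ↓0
  @2  [1,1]  acc 26  |  →6  ↓26
  @3  [1,1]  acc 44  |  →9  ↓44
  @4  [1,1]  acc 0  |  →0  ↓0
OS (2×2 grid), PE[1][1]:
  @0  [1,1]  acc 0  |  →0  ↓0
  @1  [1,1]  acc 0  |  →0  ↓0
  @2  [1,1]  acc 8  |  →4  ↓2
  @3  [1,1]  acc 44  |  →9  ↓4
  @4  [1,1]  acc 52  |  →8  ↓1
RS (2×3 grid), PE[1][1]:
  @0  [1,1]  acc 0  |  →0  ↓0
  @1  [1,1]  acc 0  |  →0  ↓0
  @2  [1,1]  acc 81  |  →81  ↓5
  @3  [1,1]  acc 44  |  →44  ↓4
  @4  [1,1]  acc 0  |  →0  ↓0

dataflow = OS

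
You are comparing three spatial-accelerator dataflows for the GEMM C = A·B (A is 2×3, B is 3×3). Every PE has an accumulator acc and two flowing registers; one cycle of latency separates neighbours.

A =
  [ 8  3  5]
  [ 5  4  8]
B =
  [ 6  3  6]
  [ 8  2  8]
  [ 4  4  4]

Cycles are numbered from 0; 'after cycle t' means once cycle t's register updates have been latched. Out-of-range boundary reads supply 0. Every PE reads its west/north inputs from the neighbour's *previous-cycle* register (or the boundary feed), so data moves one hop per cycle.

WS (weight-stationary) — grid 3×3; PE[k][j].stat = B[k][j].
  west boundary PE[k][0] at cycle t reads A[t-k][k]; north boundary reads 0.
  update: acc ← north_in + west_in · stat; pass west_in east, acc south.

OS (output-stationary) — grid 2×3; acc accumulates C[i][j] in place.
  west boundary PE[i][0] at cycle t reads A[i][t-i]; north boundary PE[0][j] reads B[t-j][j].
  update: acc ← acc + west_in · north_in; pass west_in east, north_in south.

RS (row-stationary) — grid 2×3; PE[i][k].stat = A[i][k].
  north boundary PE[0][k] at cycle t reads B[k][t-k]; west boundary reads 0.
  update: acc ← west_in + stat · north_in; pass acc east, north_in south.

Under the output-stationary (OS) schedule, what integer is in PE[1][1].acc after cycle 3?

PE[1][1].acc = 23

OS 2×3: PE[1][1] cycle-by-cycle (with neighbour feeds):
  [0] (0,1) acc=0 (h:0 v:0)
  [0] (1,0) acc=0 (h:0 v:0)
  [0] (1,1) acc=0 (h:0 v:0)
  [1] (0,1) acc=24 (h:8 v:3)
  [1] (1,0) acc=30 (h:5 v:6)
  [1] (1,1) acc=0 (h:0 v:0)
  [2] (0,1) acc=30 (h:3 v:2)
  [2] (1,0) acc=62 (h:4 v:8)
  [2] (1,1) acc=15 (h:5 v:3)
  [3] (0,1) acc=50 (h:5 v:4)
  [3] (1,0) acc=94 (h:8 v:4)
  [3] (1,1) acc=23 (h:4 v:2)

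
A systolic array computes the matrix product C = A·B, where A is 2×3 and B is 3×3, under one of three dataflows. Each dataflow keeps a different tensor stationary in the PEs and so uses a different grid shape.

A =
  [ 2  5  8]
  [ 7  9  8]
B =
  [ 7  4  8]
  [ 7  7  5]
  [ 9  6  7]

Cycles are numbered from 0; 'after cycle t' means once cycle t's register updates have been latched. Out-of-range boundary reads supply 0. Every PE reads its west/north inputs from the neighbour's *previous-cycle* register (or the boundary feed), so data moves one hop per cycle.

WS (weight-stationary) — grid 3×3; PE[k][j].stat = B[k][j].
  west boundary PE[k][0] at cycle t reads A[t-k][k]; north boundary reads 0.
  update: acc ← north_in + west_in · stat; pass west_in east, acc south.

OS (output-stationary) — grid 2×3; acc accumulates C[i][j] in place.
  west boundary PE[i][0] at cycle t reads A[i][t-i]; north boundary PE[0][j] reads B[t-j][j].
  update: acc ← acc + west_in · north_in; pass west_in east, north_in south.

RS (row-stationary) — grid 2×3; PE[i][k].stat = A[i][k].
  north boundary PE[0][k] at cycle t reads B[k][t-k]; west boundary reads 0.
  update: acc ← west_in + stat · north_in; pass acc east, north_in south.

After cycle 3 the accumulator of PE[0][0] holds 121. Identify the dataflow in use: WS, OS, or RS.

WS [3×3] PE[0][0] across cycles:
  [0] (0,0) acc=14 (h:2 v:14)
  [1] (0,0) acc=49 (h:7 v:49)
  [2] (0,0) acc=0 (h:0 v:0)
  [3] (0,0) acc=0 (h:0 v:0)
OS [2×3] PE[0][0] across cycles:
  [0] (0,0) acc=14 (h:2 v:7)
  [1] (0,0) acc=49 (h:5 v:7)
  [2] (0,0) acc=121 (h:8 v:9)
  [3] (0,0) acc=121 (h:0 v:0)
RS [2×3] PE[0][0] across cycles:
  [0] (0,0) acc=14 (h:14 v:7)
  [1] (0,0) acc=8 (h:8 v:4)
  [2] (0,0) acc=16 (h:16 v:8)
  [3] (0,0) acc=0 (h:0 v:0)

dataflow = OS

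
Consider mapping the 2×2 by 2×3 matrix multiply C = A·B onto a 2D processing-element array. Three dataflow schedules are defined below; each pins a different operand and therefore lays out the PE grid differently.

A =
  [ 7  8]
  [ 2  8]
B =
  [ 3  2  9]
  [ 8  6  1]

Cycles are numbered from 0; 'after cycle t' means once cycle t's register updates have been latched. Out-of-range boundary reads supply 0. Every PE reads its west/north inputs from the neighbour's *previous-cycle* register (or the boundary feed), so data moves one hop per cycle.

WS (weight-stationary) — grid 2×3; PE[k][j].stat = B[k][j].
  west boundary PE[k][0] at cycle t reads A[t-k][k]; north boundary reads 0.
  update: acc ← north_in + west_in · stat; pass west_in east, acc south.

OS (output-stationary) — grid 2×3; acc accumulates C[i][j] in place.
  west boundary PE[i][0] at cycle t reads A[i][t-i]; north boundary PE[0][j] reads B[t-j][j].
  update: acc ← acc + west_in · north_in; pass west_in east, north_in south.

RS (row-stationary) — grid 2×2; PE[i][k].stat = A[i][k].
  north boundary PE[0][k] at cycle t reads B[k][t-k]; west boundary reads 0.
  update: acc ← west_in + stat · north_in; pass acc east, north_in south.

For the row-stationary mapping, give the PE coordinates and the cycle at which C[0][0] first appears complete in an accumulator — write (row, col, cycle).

(row, col, cycle) = (0, 1, 1)

RS — PE[0][1] is where C[0][0] collects:
  cycle 0: PE[0][1] → acc 0, east 0, south 0
  cycle 1: PE[0][1] → acc 85, east 85, south 8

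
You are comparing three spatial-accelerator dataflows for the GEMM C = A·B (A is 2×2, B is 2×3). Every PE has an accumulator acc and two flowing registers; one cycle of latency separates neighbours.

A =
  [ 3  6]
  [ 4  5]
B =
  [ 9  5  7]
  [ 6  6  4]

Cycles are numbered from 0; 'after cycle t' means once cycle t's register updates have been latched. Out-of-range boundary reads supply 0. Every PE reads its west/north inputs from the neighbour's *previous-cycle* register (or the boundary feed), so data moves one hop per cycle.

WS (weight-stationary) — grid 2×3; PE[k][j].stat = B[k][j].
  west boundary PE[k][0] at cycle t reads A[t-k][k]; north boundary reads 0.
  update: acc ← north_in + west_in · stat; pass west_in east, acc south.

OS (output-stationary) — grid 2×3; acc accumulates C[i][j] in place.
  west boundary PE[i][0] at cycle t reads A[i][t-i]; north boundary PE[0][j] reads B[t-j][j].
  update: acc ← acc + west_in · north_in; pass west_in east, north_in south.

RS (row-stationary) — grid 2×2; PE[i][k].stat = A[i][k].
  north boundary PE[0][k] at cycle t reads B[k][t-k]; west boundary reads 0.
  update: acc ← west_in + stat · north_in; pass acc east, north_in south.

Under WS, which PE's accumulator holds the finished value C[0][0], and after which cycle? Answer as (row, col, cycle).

(row, col, cycle) = (1, 0, 1)

Under WS, C[0][0] lands at PE[1][0]:
  step 0 · PE1,0: acc=0; fwd→0 fwd↓0
  step 1 · PE1,0: acc=63; fwd→6 fwd↓63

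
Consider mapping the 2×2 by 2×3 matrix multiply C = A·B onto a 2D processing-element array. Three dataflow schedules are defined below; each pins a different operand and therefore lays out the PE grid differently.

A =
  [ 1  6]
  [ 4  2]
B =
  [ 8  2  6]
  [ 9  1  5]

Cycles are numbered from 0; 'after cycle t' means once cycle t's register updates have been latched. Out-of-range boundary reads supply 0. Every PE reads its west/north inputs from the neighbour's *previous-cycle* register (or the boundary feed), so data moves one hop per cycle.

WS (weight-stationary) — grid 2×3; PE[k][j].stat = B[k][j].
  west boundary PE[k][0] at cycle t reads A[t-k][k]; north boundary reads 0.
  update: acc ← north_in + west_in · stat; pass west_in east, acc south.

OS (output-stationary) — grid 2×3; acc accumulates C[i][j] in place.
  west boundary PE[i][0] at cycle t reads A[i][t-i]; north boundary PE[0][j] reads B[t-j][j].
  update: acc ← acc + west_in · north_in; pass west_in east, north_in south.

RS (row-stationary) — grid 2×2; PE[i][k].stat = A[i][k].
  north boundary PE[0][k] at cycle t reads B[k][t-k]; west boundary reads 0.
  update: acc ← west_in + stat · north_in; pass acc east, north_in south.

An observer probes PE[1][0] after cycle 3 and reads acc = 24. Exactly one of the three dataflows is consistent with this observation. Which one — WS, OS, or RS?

dataflow = RS

Under WS (2×3), PE[1][0]:
  step 0 · PE1,0: acc=0; fwd→0 fwd↓0
  step 1 · PE1,0: acc=62; fwd→6 fwd↓62
  step 2 · PE1,0: acc=50; fwd→2 fwd↓50
  step 3 · PE1,0: acc=0; fwd→0 fwd↓0
Under OS (2×3), PE[1][0]:
  step 0 · PE1,0: acc=0; fwd→0 fwd↓0
  step 1 · PE1,0: acc=32; fwd→4 fwd↓8
  step 2 · PE1,0: acc=50; fwd→2 fwd↓9
  step 3 · PE1,0: acc=50; fwd→0 fwd↓0
Under RS (2×2), PE[1][0]:
  step 0 · PE1,0: acc=0; fwd→0 fwd↓0
  step 1 · PE1,0: acc=32; fwd→32 fwd↓8
  step 2 · PE1,0: acc=8; fwd→8 fwd↓2
  step 3 · PE1,0: acc=24; fwd→24 fwd↓6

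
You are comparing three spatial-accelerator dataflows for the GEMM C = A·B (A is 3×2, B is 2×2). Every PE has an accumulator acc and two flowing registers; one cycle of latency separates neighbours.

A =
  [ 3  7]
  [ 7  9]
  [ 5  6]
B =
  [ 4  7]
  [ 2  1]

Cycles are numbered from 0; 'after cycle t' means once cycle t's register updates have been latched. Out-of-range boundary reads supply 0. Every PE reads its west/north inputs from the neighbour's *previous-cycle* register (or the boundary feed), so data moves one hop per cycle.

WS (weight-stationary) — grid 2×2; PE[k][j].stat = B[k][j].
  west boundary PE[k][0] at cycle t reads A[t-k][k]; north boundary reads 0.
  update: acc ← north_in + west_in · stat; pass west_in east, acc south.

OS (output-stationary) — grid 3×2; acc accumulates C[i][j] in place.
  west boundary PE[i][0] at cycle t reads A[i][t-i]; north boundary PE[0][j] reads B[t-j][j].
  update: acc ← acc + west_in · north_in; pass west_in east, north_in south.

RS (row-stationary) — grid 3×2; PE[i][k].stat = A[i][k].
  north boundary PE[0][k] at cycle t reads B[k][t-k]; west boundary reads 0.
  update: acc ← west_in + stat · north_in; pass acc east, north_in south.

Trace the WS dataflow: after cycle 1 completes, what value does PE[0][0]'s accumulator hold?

PE[0][0].acc = 28

WS (2×2). Following PE[0][0] plus its west/north inputs:
  cycle 0: PE[0][0] → acc 12, east 3, south 12
  cycle 1: PE[0][0] → acc 28, east 7, south 28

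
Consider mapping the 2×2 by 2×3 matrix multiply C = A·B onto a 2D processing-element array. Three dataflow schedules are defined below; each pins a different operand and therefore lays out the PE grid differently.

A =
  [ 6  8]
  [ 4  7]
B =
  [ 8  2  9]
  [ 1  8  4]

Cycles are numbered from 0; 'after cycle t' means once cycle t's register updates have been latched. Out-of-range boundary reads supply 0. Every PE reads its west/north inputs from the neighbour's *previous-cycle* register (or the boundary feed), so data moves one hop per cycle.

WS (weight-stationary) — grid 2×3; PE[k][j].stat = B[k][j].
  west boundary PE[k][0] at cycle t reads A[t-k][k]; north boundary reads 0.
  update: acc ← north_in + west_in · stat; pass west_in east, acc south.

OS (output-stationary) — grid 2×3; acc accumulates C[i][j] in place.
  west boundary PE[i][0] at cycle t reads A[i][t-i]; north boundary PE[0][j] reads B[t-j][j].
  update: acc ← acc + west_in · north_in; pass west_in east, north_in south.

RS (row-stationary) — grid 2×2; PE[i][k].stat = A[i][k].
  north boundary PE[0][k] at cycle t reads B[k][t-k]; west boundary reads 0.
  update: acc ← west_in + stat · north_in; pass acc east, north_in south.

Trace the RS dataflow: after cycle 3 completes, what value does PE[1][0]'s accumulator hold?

Tracing RS — 2×2 array, target PE[1][0]:
  step 0 · PE0,0: acc=48; fwd→48 fwd↓8
  step 0 · PE1,0: acc=0; fwd→0 fwd↓0
  step 1 · PE0,0: acc=12; fwd→12 fwd↓2
  step 1 · PE1,0: acc=32; fwd→32 fwd↓8
  step 2 · PE0,0: acc=54; fwd→54 fwd↓9
  step 2 · PE1,0: acc=8; fwd→8 fwd↓2
  step 3 · PE0,0: acc=0; fwd→0 fwd↓0
  step 3 · PE1,0: acc=36; fwd→36 fwd↓9

PE[1][0].acc = 36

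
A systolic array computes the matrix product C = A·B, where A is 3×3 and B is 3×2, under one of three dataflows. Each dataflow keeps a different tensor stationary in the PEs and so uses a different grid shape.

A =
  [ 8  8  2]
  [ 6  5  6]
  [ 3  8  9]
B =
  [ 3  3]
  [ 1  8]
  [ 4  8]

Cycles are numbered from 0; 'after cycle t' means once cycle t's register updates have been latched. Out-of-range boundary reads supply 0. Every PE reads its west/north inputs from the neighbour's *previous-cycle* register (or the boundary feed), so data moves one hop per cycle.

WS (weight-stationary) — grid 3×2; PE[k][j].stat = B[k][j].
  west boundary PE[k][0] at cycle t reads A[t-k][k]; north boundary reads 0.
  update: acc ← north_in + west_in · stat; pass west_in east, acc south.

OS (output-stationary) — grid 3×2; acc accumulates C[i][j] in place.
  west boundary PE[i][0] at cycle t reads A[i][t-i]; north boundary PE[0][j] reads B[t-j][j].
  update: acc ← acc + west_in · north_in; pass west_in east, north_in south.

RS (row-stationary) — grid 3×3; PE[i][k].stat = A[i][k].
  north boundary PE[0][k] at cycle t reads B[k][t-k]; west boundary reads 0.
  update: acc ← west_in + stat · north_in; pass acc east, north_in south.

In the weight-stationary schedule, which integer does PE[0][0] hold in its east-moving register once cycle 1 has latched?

WS (3×2). Following PE[0][0] plus its west/north inputs:
  @0  [0,0]  acc 24  |  →8  ↓24
  @1  [0,0]  acc 18  |  →6  ↓18

register = 6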